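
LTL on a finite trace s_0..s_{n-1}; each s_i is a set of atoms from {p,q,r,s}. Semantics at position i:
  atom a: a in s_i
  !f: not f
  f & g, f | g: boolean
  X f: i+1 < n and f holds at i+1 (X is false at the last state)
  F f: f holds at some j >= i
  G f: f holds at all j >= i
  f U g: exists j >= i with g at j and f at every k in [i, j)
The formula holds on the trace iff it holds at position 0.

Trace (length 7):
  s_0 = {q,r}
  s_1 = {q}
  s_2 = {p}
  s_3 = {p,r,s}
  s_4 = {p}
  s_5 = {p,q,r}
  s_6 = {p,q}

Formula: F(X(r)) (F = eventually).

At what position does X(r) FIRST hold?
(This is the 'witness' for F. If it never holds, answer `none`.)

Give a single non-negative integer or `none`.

Answer: 2

Derivation:
s_0={q,r}: X(r)=False r=True
s_1={q}: X(r)=False r=False
s_2={p}: X(r)=True r=False
s_3={p,r,s}: X(r)=False r=True
s_4={p}: X(r)=True r=False
s_5={p,q,r}: X(r)=False r=True
s_6={p,q}: X(r)=False r=False
F(X(r)) holds; first witness at position 2.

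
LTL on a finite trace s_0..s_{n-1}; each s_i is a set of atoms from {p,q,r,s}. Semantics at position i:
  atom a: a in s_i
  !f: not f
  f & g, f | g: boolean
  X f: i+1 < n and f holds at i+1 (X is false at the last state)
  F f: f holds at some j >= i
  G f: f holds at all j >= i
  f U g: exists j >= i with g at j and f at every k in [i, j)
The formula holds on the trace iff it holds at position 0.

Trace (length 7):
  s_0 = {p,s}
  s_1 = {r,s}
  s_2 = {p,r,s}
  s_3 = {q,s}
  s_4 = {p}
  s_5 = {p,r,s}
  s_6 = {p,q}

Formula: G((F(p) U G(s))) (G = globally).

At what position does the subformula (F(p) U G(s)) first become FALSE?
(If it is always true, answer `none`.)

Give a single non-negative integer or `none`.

s_0={p,s}: (F(p) U G(s))=False F(p)=True p=True G(s)=False s=True
s_1={r,s}: (F(p) U G(s))=False F(p)=True p=False G(s)=False s=True
s_2={p,r,s}: (F(p) U G(s))=False F(p)=True p=True G(s)=False s=True
s_3={q,s}: (F(p) U G(s))=False F(p)=True p=False G(s)=False s=True
s_4={p}: (F(p) U G(s))=False F(p)=True p=True G(s)=False s=False
s_5={p,r,s}: (F(p) U G(s))=False F(p)=True p=True G(s)=False s=True
s_6={p,q}: (F(p) U G(s))=False F(p)=True p=True G(s)=False s=False
G((F(p) U G(s))) holds globally = False
First violation at position 0.

Answer: 0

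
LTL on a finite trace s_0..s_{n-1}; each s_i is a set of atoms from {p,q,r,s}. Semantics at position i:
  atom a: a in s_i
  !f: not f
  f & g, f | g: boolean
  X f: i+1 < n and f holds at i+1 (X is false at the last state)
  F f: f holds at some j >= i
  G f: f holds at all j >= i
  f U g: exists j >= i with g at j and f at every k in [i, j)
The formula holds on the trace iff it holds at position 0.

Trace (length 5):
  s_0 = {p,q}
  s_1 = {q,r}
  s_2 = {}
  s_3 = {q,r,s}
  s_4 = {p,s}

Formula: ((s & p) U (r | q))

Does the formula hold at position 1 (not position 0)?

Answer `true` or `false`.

Answer: true

Derivation:
s_0={p,q}: ((s & p) U (r | q))=True (s & p)=False s=False p=True (r | q)=True r=False q=True
s_1={q,r}: ((s & p) U (r | q))=True (s & p)=False s=False p=False (r | q)=True r=True q=True
s_2={}: ((s & p) U (r | q))=False (s & p)=False s=False p=False (r | q)=False r=False q=False
s_3={q,r,s}: ((s & p) U (r | q))=True (s & p)=False s=True p=False (r | q)=True r=True q=True
s_4={p,s}: ((s & p) U (r | q))=False (s & p)=True s=True p=True (r | q)=False r=False q=False
Evaluating at position 1: result = True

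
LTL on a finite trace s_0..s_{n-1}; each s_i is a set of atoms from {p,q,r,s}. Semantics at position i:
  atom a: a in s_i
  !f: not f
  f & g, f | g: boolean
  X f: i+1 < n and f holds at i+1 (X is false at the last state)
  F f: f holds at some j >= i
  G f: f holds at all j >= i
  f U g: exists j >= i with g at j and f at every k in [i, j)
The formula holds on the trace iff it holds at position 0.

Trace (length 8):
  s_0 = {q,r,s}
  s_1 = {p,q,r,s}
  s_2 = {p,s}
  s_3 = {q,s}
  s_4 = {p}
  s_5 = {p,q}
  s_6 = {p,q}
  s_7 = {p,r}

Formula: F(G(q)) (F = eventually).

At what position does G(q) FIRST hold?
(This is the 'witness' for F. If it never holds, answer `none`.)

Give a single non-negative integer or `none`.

Answer: none

Derivation:
s_0={q,r,s}: G(q)=False q=True
s_1={p,q,r,s}: G(q)=False q=True
s_2={p,s}: G(q)=False q=False
s_3={q,s}: G(q)=False q=True
s_4={p}: G(q)=False q=False
s_5={p,q}: G(q)=False q=True
s_6={p,q}: G(q)=False q=True
s_7={p,r}: G(q)=False q=False
F(G(q)) does not hold (no witness exists).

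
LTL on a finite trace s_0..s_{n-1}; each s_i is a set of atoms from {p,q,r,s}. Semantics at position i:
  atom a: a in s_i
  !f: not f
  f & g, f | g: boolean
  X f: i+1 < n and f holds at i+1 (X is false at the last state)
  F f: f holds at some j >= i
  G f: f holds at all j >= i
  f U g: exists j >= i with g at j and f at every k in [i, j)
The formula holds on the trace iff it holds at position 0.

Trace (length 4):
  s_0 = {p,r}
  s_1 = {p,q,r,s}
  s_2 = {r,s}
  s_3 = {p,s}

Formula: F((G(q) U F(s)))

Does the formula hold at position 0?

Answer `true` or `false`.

s_0={p,r}: F((G(q) U F(s)))=True (G(q) U F(s))=True G(q)=False q=False F(s)=True s=False
s_1={p,q,r,s}: F((G(q) U F(s)))=True (G(q) U F(s))=True G(q)=False q=True F(s)=True s=True
s_2={r,s}: F((G(q) U F(s)))=True (G(q) U F(s))=True G(q)=False q=False F(s)=True s=True
s_3={p,s}: F((G(q) U F(s)))=True (G(q) U F(s))=True G(q)=False q=False F(s)=True s=True

Answer: true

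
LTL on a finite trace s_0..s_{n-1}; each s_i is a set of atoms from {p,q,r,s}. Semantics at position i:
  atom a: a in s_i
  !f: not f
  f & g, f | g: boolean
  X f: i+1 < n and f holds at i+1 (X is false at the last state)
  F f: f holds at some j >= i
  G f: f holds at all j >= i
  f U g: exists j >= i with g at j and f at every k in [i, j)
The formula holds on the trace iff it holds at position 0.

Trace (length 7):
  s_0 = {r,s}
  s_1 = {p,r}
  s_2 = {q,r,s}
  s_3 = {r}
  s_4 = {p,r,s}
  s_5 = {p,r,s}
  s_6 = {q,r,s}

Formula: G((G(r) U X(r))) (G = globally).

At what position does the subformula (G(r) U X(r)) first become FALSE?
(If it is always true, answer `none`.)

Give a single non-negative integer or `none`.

Answer: 6

Derivation:
s_0={r,s}: (G(r) U X(r))=True G(r)=True r=True X(r)=True
s_1={p,r}: (G(r) U X(r))=True G(r)=True r=True X(r)=True
s_2={q,r,s}: (G(r) U X(r))=True G(r)=True r=True X(r)=True
s_3={r}: (G(r) U X(r))=True G(r)=True r=True X(r)=True
s_4={p,r,s}: (G(r) U X(r))=True G(r)=True r=True X(r)=True
s_5={p,r,s}: (G(r) U X(r))=True G(r)=True r=True X(r)=True
s_6={q,r,s}: (G(r) U X(r))=False G(r)=True r=True X(r)=False
G((G(r) U X(r))) holds globally = False
First violation at position 6.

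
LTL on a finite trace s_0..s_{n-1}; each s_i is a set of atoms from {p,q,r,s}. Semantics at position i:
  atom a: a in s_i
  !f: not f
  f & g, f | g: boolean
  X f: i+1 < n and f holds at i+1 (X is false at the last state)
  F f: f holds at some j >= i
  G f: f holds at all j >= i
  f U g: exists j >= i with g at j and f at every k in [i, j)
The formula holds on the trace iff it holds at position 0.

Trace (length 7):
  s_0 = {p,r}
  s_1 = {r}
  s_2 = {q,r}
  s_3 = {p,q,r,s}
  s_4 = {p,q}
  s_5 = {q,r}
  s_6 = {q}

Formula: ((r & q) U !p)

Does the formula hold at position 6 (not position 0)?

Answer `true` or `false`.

s_0={p,r}: ((r & q) U !p)=False (r & q)=False r=True q=False !p=False p=True
s_1={r}: ((r & q) U !p)=True (r & q)=False r=True q=False !p=True p=False
s_2={q,r}: ((r & q) U !p)=True (r & q)=True r=True q=True !p=True p=False
s_3={p,q,r,s}: ((r & q) U !p)=False (r & q)=True r=True q=True !p=False p=True
s_4={p,q}: ((r & q) U !p)=False (r & q)=False r=False q=True !p=False p=True
s_5={q,r}: ((r & q) U !p)=True (r & q)=True r=True q=True !p=True p=False
s_6={q}: ((r & q) U !p)=True (r & q)=False r=False q=True !p=True p=False
Evaluating at position 6: result = True

Answer: true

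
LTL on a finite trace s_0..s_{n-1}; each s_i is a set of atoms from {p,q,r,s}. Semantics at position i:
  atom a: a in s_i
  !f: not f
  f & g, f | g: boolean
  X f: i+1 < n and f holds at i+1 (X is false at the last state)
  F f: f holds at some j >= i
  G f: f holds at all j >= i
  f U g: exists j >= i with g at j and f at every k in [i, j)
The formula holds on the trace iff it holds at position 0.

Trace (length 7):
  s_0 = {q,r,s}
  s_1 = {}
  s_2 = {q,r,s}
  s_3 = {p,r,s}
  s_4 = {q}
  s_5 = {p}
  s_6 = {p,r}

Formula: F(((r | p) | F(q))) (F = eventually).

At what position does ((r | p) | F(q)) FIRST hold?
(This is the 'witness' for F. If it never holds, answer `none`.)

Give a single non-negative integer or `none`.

s_0={q,r,s}: ((r | p) | F(q))=True (r | p)=True r=True p=False F(q)=True q=True
s_1={}: ((r | p) | F(q))=True (r | p)=False r=False p=False F(q)=True q=False
s_2={q,r,s}: ((r | p) | F(q))=True (r | p)=True r=True p=False F(q)=True q=True
s_3={p,r,s}: ((r | p) | F(q))=True (r | p)=True r=True p=True F(q)=True q=False
s_4={q}: ((r | p) | F(q))=True (r | p)=False r=False p=False F(q)=True q=True
s_5={p}: ((r | p) | F(q))=True (r | p)=True r=False p=True F(q)=False q=False
s_6={p,r}: ((r | p) | F(q))=True (r | p)=True r=True p=True F(q)=False q=False
F(((r | p) | F(q))) holds; first witness at position 0.

Answer: 0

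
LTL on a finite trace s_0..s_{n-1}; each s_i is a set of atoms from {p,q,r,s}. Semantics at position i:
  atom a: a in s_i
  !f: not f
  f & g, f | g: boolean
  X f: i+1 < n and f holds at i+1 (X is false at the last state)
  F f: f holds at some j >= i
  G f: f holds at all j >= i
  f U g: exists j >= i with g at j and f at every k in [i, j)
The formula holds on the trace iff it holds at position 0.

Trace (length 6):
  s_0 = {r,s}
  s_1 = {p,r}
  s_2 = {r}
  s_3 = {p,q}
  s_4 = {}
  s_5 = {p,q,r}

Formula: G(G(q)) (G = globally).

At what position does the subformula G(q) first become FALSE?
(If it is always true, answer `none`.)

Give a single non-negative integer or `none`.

s_0={r,s}: G(q)=False q=False
s_1={p,r}: G(q)=False q=False
s_2={r}: G(q)=False q=False
s_3={p,q}: G(q)=False q=True
s_4={}: G(q)=False q=False
s_5={p,q,r}: G(q)=True q=True
G(G(q)) holds globally = False
First violation at position 0.

Answer: 0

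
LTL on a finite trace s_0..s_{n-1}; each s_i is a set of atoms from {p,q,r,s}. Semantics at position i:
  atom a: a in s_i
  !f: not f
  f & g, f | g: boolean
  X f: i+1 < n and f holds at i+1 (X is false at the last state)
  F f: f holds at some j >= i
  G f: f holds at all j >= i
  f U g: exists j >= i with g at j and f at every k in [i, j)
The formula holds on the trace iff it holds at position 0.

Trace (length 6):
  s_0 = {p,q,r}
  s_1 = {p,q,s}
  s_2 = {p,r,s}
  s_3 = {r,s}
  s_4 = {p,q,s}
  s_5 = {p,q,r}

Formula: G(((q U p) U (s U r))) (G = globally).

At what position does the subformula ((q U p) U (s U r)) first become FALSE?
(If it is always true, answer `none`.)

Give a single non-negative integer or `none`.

Answer: none

Derivation:
s_0={p,q,r}: ((q U p) U (s U r))=True (q U p)=True q=True p=True (s U r)=True s=False r=True
s_1={p,q,s}: ((q U p) U (s U r))=True (q U p)=True q=True p=True (s U r)=True s=True r=False
s_2={p,r,s}: ((q U p) U (s U r))=True (q U p)=True q=False p=True (s U r)=True s=True r=True
s_3={r,s}: ((q U p) U (s U r))=True (q U p)=False q=False p=False (s U r)=True s=True r=True
s_4={p,q,s}: ((q U p) U (s U r))=True (q U p)=True q=True p=True (s U r)=True s=True r=False
s_5={p,q,r}: ((q U p) U (s U r))=True (q U p)=True q=True p=True (s U r)=True s=False r=True
G(((q U p) U (s U r))) holds globally = True
No violation — formula holds at every position.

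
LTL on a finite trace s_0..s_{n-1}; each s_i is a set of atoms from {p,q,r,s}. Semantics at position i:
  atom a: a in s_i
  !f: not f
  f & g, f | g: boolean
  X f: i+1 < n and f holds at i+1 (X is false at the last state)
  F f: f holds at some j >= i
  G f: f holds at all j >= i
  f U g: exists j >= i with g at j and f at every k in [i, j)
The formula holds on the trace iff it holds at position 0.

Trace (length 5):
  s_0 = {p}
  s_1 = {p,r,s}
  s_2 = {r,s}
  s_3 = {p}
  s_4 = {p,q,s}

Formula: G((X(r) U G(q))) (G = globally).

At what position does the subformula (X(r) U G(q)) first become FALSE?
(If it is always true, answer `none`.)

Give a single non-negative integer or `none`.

Answer: 0

Derivation:
s_0={p}: (X(r) U G(q))=False X(r)=True r=False G(q)=False q=False
s_1={p,r,s}: (X(r) U G(q))=False X(r)=True r=True G(q)=False q=False
s_2={r,s}: (X(r) U G(q))=False X(r)=False r=True G(q)=False q=False
s_3={p}: (X(r) U G(q))=False X(r)=False r=False G(q)=False q=False
s_4={p,q,s}: (X(r) U G(q))=True X(r)=False r=False G(q)=True q=True
G((X(r) U G(q))) holds globally = False
First violation at position 0.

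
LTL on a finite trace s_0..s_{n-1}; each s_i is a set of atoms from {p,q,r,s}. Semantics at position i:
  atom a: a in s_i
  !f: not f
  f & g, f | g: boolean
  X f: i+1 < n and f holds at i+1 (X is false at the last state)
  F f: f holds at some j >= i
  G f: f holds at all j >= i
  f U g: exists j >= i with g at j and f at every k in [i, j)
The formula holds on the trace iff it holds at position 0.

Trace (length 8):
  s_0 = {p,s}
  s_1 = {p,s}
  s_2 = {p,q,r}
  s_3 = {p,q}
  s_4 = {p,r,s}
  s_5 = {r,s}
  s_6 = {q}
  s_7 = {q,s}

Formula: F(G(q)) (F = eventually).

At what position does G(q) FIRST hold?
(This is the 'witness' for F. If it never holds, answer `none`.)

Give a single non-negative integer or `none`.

Answer: 6

Derivation:
s_0={p,s}: G(q)=False q=False
s_1={p,s}: G(q)=False q=False
s_2={p,q,r}: G(q)=False q=True
s_3={p,q}: G(q)=False q=True
s_4={p,r,s}: G(q)=False q=False
s_5={r,s}: G(q)=False q=False
s_6={q}: G(q)=True q=True
s_7={q,s}: G(q)=True q=True
F(G(q)) holds; first witness at position 6.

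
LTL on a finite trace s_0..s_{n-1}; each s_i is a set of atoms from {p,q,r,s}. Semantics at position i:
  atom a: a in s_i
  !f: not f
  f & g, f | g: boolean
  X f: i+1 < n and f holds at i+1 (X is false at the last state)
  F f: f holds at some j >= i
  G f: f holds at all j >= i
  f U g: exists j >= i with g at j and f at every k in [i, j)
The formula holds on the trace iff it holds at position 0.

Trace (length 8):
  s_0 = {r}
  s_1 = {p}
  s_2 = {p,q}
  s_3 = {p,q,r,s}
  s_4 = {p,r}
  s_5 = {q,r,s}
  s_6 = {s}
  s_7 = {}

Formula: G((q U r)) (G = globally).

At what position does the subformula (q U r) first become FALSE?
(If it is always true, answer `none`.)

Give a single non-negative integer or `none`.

Answer: 1

Derivation:
s_0={r}: (q U r)=True q=False r=True
s_1={p}: (q U r)=False q=False r=False
s_2={p,q}: (q U r)=True q=True r=False
s_3={p,q,r,s}: (q U r)=True q=True r=True
s_4={p,r}: (q U r)=True q=False r=True
s_5={q,r,s}: (q U r)=True q=True r=True
s_6={s}: (q U r)=False q=False r=False
s_7={}: (q U r)=False q=False r=False
G((q U r)) holds globally = False
First violation at position 1.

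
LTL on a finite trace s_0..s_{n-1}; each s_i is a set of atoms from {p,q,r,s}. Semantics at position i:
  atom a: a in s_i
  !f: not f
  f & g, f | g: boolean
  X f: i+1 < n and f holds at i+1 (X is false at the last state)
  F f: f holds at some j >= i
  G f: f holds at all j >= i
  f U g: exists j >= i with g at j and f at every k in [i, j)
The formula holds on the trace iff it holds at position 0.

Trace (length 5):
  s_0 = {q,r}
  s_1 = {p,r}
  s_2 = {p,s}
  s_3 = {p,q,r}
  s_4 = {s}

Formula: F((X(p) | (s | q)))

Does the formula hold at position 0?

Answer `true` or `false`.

s_0={q,r}: F((X(p) | (s | q)))=True (X(p) | (s | q))=True X(p)=True p=False (s | q)=True s=False q=True
s_1={p,r}: F((X(p) | (s | q)))=True (X(p) | (s | q))=True X(p)=True p=True (s | q)=False s=False q=False
s_2={p,s}: F((X(p) | (s | q)))=True (X(p) | (s | q))=True X(p)=True p=True (s | q)=True s=True q=False
s_3={p,q,r}: F((X(p) | (s | q)))=True (X(p) | (s | q))=True X(p)=False p=True (s | q)=True s=False q=True
s_4={s}: F((X(p) | (s | q)))=True (X(p) | (s | q))=True X(p)=False p=False (s | q)=True s=True q=False

Answer: true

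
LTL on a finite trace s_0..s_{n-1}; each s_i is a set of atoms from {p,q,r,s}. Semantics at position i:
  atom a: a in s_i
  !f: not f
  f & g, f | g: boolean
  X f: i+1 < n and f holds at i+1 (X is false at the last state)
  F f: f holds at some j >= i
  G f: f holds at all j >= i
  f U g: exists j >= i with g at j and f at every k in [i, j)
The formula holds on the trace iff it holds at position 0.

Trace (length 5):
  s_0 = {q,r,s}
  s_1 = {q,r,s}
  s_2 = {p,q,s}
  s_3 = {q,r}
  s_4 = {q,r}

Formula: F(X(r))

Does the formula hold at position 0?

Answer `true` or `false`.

s_0={q,r,s}: F(X(r))=True X(r)=True r=True
s_1={q,r,s}: F(X(r))=True X(r)=False r=True
s_2={p,q,s}: F(X(r))=True X(r)=True r=False
s_3={q,r}: F(X(r))=True X(r)=True r=True
s_4={q,r}: F(X(r))=False X(r)=False r=True

Answer: true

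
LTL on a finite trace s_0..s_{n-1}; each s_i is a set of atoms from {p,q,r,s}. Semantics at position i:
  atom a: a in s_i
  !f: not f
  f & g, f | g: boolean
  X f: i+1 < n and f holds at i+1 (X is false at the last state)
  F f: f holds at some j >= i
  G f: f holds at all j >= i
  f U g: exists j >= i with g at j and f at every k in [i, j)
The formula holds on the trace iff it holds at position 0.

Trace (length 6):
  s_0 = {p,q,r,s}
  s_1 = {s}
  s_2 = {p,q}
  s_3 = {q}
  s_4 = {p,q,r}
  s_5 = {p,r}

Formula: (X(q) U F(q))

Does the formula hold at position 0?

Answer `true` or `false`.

s_0={p,q,r,s}: (X(q) U F(q))=True X(q)=False q=True F(q)=True
s_1={s}: (X(q) U F(q))=True X(q)=True q=False F(q)=True
s_2={p,q}: (X(q) U F(q))=True X(q)=True q=True F(q)=True
s_3={q}: (X(q) U F(q))=True X(q)=True q=True F(q)=True
s_4={p,q,r}: (X(q) U F(q))=True X(q)=False q=True F(q)=True
s_5={p,r}: (X(q) U F(q))=False X(q)=False q=False F(q)=False

Answer: true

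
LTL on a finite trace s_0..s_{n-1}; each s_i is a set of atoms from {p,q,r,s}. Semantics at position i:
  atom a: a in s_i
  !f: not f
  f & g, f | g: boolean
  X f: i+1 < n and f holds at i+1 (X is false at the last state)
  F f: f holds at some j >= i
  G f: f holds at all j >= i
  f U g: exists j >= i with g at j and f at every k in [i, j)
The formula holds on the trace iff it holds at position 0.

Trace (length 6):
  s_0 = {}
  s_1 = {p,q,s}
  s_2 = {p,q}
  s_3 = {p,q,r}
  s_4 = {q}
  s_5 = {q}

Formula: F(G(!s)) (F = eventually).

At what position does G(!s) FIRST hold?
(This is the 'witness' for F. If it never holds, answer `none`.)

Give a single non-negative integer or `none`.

Answer: 2

Derivation:
s_0={}: G(!s)=False !s=True s=False
s_1={p,q,s}: G(!s)=False !s=False s=True
s_2={p,q}: G(!s)=True !s=True s=False
s_3={p,q,r}: G(!s)=True !s=True s=False
s_4={q}: G(!s)=True !s=True s=False
s_5={q}: G(!s)=True !s=True s=False
F(G(!s)) holds; first witness at position 2.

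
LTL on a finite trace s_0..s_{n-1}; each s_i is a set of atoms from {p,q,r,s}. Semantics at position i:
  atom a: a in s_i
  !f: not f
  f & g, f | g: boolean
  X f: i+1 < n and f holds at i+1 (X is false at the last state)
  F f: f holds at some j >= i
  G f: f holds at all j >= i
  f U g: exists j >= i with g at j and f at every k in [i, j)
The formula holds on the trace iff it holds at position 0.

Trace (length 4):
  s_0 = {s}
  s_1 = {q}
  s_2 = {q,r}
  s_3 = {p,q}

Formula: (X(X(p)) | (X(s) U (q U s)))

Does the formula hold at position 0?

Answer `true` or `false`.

Answer: true

Derivation:
s_0={s}: (X(X(p)) | (X(s) U (q U s)))=True X(X(p))=False X(p)=False p=False (X(s) U (q U s))=True X(s)=False s=True (q U s)=True q=False
s_1={q}: (X(X(p)) | (X(s) U (q U s)))=True X(X(p))=True X(p)=False p=False (X(s) U (q U s))=False X(s)=False s=False (q U s)=False q=True
s_2={q,r}: (X(X(p)) | (X(s) U (q U s)))=False X(X(p))=False X(p)=True p=False (X(s) U (q U s))=False X(s)=False s=False (q U s)=False q=True
s_3={p,q}: (X(X(p)) | (X(s) U (q U s)))=False X(X(p))=False X(p)=False p=True (X(s) U (q U s))=False X(s)=False s=False (q U s)=False q=True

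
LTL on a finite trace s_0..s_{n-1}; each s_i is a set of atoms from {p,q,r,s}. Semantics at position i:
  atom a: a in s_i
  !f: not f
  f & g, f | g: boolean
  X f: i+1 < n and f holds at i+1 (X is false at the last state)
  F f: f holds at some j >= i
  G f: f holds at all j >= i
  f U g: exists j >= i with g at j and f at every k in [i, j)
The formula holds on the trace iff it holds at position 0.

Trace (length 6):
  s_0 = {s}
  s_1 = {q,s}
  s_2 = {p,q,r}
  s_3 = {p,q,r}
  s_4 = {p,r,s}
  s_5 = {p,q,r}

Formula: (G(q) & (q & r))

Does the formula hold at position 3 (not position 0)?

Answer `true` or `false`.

Answer: false

Derivation:
s_0={s}: (G(q) & (q & r))=False G(q)=False q=False (q & r)=False r=False
s_1={q,s}: (G(q) & (q & r))=False G(q)=False q=True (q & r)=False r=False
s_2={p,q,r}: (G(q) & (q & r))=False G(q)=False q=True (q & r)=True r=True
s_3={p,q,r}: (G(q) & (q & r))=False G(q)=False q=True (q & r)=True r=True
s_4={p,r,s}: (G(q) & (q & r))=False G(q)=False q=False (q & r)=False r=True
s_5={p,q,r}: (G(q) & (q & r))=True G(q)=True q=True (q & r)=True r=True
Evaluating at position 3: result = False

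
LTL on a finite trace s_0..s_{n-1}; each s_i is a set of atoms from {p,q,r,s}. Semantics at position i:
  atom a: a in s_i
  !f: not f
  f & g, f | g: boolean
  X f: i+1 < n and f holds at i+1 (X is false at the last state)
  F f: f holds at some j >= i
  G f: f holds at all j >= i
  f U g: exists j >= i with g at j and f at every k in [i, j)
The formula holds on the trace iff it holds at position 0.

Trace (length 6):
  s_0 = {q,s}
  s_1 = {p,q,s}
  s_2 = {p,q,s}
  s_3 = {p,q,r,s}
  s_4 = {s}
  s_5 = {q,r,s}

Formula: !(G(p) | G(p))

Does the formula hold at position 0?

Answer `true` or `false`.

Answer: true

Derivation:
s_0={q,s}: !(G(p) | G(p))=True (G(p) | G(p))=False G(p)=False p=False
s_1={p,q,s}: !(G(p) | G(p))=True (G(p) | G(p))=False G(p)=False p=True
s_2={p,q,s}: !(G(p) | G(p))=True (G(p) | G(p))=False G(p)=False p=True
s_3={p,q,r,s}: !(G(p) | G(p))=True (G(p) | G(p))=False G(p)=False p=True
s_4={s}: !(G(p) | G(p))=True (G(p) | G(p))=False G(p)=False p=False
s_5={q,r,s}: !(G(p) | G(p))=True (G(p) | G(p))=False G(p)=False p=False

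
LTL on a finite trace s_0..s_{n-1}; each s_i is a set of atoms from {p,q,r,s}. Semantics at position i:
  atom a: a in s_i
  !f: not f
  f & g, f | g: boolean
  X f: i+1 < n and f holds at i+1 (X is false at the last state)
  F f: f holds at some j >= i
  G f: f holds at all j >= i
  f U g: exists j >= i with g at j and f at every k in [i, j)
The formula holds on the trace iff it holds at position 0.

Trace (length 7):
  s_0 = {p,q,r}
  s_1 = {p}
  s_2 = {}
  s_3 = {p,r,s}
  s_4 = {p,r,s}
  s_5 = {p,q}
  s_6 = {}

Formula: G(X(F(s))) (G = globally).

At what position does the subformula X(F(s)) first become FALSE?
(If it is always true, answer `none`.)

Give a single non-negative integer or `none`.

s_0={p,q,r}: X(F(s))=True F(s)=True s=False
s_1={p}: X(F(s))=True F(s)=True s=False
s_2={}: X(F(s))=True F(s)=True s=False
s_3={p,r,s}: X(F(s))=True F(s)=True s=True
s_4={p,r,s}: X(F(s))=False F(s)=True s=True
s_5={p,q}: X(F(s))=False F(s)=False s=False
s_6={}: X(F(s))=False F(s)=False s=False
G(X(F(s))) holds globally = False
First violation at position 4.

Answer: 4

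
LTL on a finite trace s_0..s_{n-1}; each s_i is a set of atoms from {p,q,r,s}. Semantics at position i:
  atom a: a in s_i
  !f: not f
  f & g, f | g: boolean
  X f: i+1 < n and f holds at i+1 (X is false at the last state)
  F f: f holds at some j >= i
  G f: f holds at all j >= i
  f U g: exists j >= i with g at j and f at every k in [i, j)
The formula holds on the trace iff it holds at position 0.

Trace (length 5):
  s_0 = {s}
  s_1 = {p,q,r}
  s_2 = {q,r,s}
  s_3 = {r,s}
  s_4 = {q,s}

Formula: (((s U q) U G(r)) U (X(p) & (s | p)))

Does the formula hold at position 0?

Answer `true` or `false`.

s_0={s}: (((s U q) U G(r)) U (X(p) & (s | p)))=True ((s U q) U G(r))=False (s U q)=True s=True q=False G(r)=False r=False (X(p) & (s | p))=True X(p)=True p=False (s | p)=True
s_1={p,q,r}: (((s U q) U G(r)) U (X(p) & (s | p)))=False ((s U q) U G(r))=False (s U q)=True s=False q=True G(r)=False r=True (X(p) & (s | p))=False X(p)=False p=True (s | p)=True
s_2={q,r,s}: (((s U q) U G(r)) U (X(p) & (s | p)))=False ((s U q) U G(r))=False (s U q)=True s=True q=True G(r)=False r=True (X(p) & (s | p))=False X(p)=False p=False (s | p)=True
s_3={r,s}: (((s U q) U G(r)) U (X(p) & (s | p)))=False ((s U q) U G(r))=False (s U q)=True s=True q=False G(r)=False r=True (X(p) & (s | p))=False X(p)=False p=False (s | p)=True
s_4={q,s}: (((s U q) U G(r)) U (X(p) & (s | p)))=False ((s U q) U G(r))=False (s U q)=True s=True q=True G(r)=False r=False (X(p) & (s | p))=False X(p)=False p=False (s | p)=True

Answer: true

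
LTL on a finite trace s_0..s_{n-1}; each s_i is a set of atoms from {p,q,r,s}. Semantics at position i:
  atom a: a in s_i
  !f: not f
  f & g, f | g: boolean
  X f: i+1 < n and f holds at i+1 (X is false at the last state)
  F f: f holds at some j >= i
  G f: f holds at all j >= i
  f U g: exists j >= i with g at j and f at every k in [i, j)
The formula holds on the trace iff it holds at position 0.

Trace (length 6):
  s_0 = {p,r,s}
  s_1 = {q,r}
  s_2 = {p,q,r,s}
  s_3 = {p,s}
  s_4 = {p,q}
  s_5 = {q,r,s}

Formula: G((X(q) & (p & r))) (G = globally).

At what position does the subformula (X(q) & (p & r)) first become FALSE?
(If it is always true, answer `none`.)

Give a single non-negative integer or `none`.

s_0={p,r,s}: (X(q) & (p & r))=True X(q)=True q=False (p & r)=True p=True r=True
s_1={q,r}: (X(q) & (p & r))=False X(q)=True q=True (p & r)=False p=False r=True
s_2={p,q,r,s}: (X(q) & (p & r))=False X(q)=False q=True (p & r)=True p=True r=True
s_3={p,s}: (X(q) & (p & r))=False X(q)=True q=False (p & r)=False p=True r=False
s_4={p,q}: (X(q) & (p & r))=False X(q)=True q=True (p & r)=False p=True r=False
s_5={q,r,s}: (X(q) & (p & r))=False X(q)=False q=True (p & r)=False p=False r=True
G((X(q) & (p & r))) holds globally = False
First violation at position 1.

Answer: 1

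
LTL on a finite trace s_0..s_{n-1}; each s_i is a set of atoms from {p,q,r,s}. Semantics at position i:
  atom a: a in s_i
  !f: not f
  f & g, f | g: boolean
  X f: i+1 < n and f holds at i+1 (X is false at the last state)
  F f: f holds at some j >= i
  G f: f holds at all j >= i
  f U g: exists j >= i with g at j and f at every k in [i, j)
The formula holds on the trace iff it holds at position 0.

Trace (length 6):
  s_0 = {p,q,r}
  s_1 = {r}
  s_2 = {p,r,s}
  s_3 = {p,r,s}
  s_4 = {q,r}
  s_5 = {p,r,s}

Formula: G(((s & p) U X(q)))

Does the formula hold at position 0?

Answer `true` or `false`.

s_0={p,q,r}: G(((s & p) U X(q)))=False ((s & p) U X(q))=False (s & p)=False s=False p=True X(q)=False q=True
s_1={r}: G(((s & p) U X(q)))=False ((s & p) U X(q))=False (s & p)=False s=False p=False X(q)=False q=False
s_2={p,r,s}: G(((s & p) U X(q)))=False ((s & p) U X(q))=True (s & p)=True s=True p=True X(q)=False q=False
s_3={p,r,s}: G(((s & p) U X(q)))=False ((s & p) U X(q))=True (s & p)=True s=True p=True X(q)=True q=False
s_4={q,r}: G(((s & p) U X(q)))=False ((s & p) U X(q))=False (s & p)=False s=False p=False X(q)=False q=True
s_5={p,r,s}: G(((s & p) U X(q)))=False ((s & p) U X(q))=False (s & p)=True s=True p=True X(q)=False q=False

Answer: false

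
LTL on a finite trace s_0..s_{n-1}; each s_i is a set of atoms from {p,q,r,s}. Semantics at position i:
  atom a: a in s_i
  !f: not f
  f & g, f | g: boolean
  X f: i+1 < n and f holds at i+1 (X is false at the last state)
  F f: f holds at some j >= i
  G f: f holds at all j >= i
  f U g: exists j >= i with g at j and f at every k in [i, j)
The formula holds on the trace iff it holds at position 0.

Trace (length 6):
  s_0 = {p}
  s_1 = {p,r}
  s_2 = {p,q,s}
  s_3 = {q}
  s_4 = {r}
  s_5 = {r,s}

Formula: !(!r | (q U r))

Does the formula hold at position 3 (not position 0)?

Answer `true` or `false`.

Answer: false

Derivation:
s_0={p}: !(!r | (q U r))=False (!r | (q U r))=True !r=True r=False (q U r)=False q=False
s_1={p,r}: !(!r | (q U r))=False (!r | (q U r))=True !r=False r=True (q U r)=True q=False
s_2={p,q,s}: !(!r | (q U r))=False (!r | (q U r))=True !r=True r=False (q U r)=True q=True
s_3={q}: !(!r | (q U r))=False (!r | (q U r))=True !r=True r=False (q U r)=True q=True
s_4={r}: !(!r | (q U r))=False (!r | (q U r))=True !r=False r=True (q U r)=True q=False
s_5={r,s}: !(!r | (q U r))=False (!r | (q U r))=True !r=False r=True (q U r)=True q=False
Evaluating at position 3: result = False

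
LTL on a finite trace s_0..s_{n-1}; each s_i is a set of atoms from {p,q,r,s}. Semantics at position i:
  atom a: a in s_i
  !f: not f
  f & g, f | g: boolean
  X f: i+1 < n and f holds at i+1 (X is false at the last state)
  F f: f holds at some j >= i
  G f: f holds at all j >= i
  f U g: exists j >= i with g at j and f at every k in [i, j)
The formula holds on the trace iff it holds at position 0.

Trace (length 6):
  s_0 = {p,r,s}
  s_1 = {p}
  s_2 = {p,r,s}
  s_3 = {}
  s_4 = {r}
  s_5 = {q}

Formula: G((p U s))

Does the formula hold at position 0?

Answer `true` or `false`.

s_0={p,r,s}: G((p U s))=False (p U s)=True p=True s=True
s_1={p}: G((p U s))=False (p U s)=True p=True s=False
s_2={p,r,s}: G((p U s))=False (p U s)=True p=True s=True
s_3={}: G((p U s))=False (p U s)=False p=False s=False
s_4={r}: G((p U s))=False (p U s)=False p=False s=False
s_5={q}: G((p U s))=False (p U s)=False p=False s=False

Answer: false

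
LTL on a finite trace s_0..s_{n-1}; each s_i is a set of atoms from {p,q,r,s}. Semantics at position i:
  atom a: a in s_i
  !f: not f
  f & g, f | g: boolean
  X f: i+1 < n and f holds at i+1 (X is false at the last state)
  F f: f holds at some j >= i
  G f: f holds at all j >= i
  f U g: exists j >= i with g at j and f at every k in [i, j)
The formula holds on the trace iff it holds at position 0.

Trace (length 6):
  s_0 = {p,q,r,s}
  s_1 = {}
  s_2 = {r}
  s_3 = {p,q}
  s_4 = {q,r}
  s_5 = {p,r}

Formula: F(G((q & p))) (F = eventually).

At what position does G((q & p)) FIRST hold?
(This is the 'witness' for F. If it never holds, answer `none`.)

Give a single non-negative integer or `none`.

s_0={p,q,r,s}: G((q & p))=False (q & p)=True q=True p=True
s_1={}: G((q & p))=False (q & p)=False q=False p=False
s_2={r}: G((q & p))=False (q & p)=False q=False p=False
s_3={p,q}: G((q & p))=False (q & p)=True q=True p=True
s_4={q,r}: G((q & p))=False (q & p)=False q=True p=False
s_5={p,r}: G((q & p))=False (q & p)=False q=False p=True
F(G((q & p))) does not hold (no witness exists).

Answer: none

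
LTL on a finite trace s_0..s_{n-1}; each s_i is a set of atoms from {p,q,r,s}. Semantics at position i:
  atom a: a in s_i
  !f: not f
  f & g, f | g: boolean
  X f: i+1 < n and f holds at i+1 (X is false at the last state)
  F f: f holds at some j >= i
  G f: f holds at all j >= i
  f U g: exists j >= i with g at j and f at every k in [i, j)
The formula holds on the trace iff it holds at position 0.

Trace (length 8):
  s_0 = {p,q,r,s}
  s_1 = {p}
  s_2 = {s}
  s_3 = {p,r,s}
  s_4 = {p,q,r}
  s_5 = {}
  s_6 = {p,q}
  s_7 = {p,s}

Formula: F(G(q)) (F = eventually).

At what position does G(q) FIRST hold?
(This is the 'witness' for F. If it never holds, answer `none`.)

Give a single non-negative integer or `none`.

s_0={p,q,r,s}: G(q)=False q=True
s_1={p}: G(q)=False q=False
s_2={s}: G(q)=False q=False
s_3={p,r,s}: G(q)=False q=False
s_4={p,q,r}: G(q)=False q=True
s_5={}: G(q)=False q=False
s_6={p,q}: G(q)=False q=True
s_7={p,s}: G(q)=False q=False
F(G(q)) does not hold (no witness exists).

Answer: none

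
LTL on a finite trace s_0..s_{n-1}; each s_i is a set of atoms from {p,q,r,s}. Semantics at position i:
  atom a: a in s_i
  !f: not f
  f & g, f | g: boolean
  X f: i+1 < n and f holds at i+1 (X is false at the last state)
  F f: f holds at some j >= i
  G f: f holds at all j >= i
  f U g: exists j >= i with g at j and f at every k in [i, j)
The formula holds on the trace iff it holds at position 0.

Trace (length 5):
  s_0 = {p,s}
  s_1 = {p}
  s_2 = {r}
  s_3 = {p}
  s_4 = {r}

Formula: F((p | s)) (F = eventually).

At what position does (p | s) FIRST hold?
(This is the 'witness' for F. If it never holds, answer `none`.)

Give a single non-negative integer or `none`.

Answer: 0

Derivation:
s_0={p,s}: (p | s)=True p=True s=True
s_1={p}: (p | s)=True p=True s=False
s_2={r}: (p | s)=False p=False s=False
s_3={p}: (p | s)=True p=True s=False
s_4={r}: (p | s)=False p=False s=False
F((p | s)) holds; first witness at position 0.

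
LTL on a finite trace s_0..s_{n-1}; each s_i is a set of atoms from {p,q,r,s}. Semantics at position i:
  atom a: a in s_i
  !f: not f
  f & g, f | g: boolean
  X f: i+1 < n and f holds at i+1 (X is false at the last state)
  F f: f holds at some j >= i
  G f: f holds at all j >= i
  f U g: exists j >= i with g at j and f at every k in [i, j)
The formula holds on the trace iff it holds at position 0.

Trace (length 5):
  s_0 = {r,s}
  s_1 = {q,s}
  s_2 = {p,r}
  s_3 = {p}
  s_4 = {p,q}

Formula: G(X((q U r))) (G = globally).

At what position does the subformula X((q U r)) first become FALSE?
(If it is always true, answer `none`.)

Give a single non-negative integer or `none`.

s_0={r,s}: X((q U r))=True (q U r)=True q=False r=True
s_1={q,s}: X((q U r))=True (q U r)=True q=True r=False
s_2={p,r}: X((q U r))=False (q U r)=True q=False r=True
s_3={p}: X((q U r))=False (q U r)=False q=False r=False
s_4={p,q}: X((q U r))=False (q U r)=False q=True r=False
G(X((q U r))) holds globally = False
First violation at position 2.

Answer: 2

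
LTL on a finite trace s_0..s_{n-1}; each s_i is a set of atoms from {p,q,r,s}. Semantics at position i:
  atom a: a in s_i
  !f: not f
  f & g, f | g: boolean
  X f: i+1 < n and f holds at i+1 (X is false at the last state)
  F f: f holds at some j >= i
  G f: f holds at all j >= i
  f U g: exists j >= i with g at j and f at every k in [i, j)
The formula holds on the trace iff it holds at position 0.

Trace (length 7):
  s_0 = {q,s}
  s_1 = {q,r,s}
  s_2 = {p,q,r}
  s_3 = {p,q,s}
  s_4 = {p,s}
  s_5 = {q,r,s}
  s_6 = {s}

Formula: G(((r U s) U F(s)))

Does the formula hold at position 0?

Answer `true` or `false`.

s_0={q,s}: G(((r U s) U F(s)))=True ((r U s) U F(s))=True (r U s)=True r=False s=True F(s)=True
s_1={q,r,s}: G(((r U s) U F(s)))=True ((r U s) U F(s))=True (r U s)=True r=True s=True F(s)=True
s_2={p,q,r}: G(((r U s) U F(s)))=True ((r U s) U F(s))=True (r U s)=True r=True s=False F(s)=True
s_3={p,q,s}: G(((r U s) U F(s)))=True ((r U s) U F(s))=True (r U s)=True r=False s=True F(s)=True
s_4={p,s}: G(((r U s) U F(s)))=True ((r U s) U F(s))=True (r U s)=True r=False s=True F(s)=True
s_5={q,r,s}: G(((r U s) U F(s)))=True ((r U s) U F(s))=True (r U s)=True r=True s=True F(s)=True
s_6={s}: G(((r U s) U F(s)))=True ((r U s) U F(s))=True (r U s)=True r=False s=True F(s)=True

Answer: true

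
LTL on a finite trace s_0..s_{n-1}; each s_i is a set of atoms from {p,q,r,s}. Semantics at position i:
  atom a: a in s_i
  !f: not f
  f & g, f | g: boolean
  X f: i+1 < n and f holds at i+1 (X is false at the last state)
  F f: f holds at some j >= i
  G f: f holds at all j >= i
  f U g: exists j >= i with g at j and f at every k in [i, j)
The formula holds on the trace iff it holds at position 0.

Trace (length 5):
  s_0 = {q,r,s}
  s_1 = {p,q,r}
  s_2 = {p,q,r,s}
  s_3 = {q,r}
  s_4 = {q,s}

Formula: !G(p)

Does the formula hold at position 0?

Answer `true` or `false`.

s_0={q,r,s}: !G(p)=True G(p)=False p=False
s_1={p,q,r}: !G(p)=True G(p)=False p=True
s_2={p,q,r,s}: !G(p)=True G(p)=False p=True
s_3={q,r}: !G(p)=True G(p)=False p=False
s_4={q,s}: !G(p)=True G(p)=False p=False

Answer: true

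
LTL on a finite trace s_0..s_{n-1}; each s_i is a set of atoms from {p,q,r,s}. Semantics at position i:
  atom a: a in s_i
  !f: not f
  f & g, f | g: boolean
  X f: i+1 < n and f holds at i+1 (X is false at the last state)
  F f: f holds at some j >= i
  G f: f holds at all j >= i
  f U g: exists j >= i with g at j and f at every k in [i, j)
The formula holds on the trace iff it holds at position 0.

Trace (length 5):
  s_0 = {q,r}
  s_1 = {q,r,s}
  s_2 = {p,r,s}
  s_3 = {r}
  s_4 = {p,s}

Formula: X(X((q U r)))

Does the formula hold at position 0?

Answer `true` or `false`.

Answer: true

Derivation:
s_0={q,r}: X(X((q U r)))=True X((q U r))=True (q U r)=True q=True r=True
s_1={q,r,s}: X(X((q U r)))=True X((q U r))=True (q U r)=True q=True r=True
s_2={p,r,s}: X(X((q U r)))=False X((q U r))=True (q U r)=True q=False r=True
s_3={r}: X(X((q U r)))=False X((q U r))=False (q U r)=True q=False r=True
s_4={p,s}: X(X((q U r)))=False X((q U r))=False (q U r)=False q=False r=False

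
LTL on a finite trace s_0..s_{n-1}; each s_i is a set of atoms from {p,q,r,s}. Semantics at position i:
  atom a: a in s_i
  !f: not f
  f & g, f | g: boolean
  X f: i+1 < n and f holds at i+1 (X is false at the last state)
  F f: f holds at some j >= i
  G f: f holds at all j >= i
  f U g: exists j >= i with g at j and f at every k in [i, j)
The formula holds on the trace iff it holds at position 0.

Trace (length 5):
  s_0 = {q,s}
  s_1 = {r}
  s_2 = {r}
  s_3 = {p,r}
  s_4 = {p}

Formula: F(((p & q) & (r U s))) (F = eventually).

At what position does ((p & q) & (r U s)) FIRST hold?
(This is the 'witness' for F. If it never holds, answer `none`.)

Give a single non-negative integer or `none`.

Answer: none

Derivation:
s_0={q,s}: ((p & q) & (r U s))=False (p & q)=False p=False q=True (r U s)=True r=False s=True
s_1={r}: ((p & q) & (r U s))=False (p & q)=False p=False q=False (r U s)=False r=True s=False
s_2={r}: ((p & q) & (r U s))=False (p & q)=False p=False q=False (r U s)=False r=True s=False
s_3={p,r}: ((p & q) & (r U s))=False (p & q)=False p=True q=False (r U s)=False r=True s=False
s_4={p}: ((p & q) & (r U s))=False (p & q)=False p=True q=False (r U s)=False r=False s=False
F(((p & q) & (r U s))) does not hold (no witness exists).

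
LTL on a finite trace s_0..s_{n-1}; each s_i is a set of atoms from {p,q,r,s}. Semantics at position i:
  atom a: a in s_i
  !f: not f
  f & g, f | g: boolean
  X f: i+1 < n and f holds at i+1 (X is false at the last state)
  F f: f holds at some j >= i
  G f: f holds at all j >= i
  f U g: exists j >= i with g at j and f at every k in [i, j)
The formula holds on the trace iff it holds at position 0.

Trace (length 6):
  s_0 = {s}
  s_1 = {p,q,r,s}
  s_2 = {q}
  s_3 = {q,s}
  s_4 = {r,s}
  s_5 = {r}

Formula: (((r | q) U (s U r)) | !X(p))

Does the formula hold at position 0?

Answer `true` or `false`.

s_0={s}: (((r | q) U (s U r)) | !X(p))=True ((r | q) U (s U r))=True (r | q)=False r=False q=False (s U r)=True s=True !X(p)=False X(p)=True p=False
s_1={p,q,r,s}: (((r | q) U (s U r)) | !X(p))=True ((r | q) U (s U r))=True (r | q)=True r=True q=True (s U r)=True s=True !X(p)=True X(p)=False p=True
s_2={q}: (((r | q) U (s U r)) | !X(p))=True ((r | q) U (s U r))=True (r | q)=True r=False q=True (s U r)=False s=False !X(p)=True X(p)=False p=False
s_3={q,s}: (((r | q) U (s U r)) | !X(p))=True ((r | q) U (s U r))=True (r | q)=True r=False q=True (s U r)=True s=True !X(p)=True X(p)=False p=False
s_4={r,s}: (((r | q) U (s U r)) | !X(p))=True ((r | q) U (s U r))=True (r | q)=True r=True q=False (s U r)=True s=True !X(p)=True X(p)=False p=False
s_5={r}: (((r | q) U (s U r)) | !X(p))=True ((r | q) U (s U r))=True (r | q)=True r=True q=False (s U r)=True s=False !X(p)=True X(p)=False p=False

Answer: true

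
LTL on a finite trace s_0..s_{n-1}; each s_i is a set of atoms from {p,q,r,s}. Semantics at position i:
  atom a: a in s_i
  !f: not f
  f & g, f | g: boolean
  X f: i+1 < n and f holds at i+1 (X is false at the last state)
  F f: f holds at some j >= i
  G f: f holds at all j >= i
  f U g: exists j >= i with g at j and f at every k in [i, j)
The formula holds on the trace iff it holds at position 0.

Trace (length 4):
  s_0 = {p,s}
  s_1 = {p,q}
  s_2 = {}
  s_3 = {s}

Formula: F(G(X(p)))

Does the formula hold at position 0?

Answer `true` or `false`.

Answer: false

Derivation:
s_0={p,s}: F(G(X(p)))=False G(X(p))=False X(p)=True p=True
s_1={p,q}: F(G(X(p)))=False G(X(p))=False X(p)=False p=True
s_2={}: F(G(X(p)))=False G(X(p))=False X(p)=False p=False
s_3={s}: F(G(X(p)))=False G(X(p))=False X(p)=False p=False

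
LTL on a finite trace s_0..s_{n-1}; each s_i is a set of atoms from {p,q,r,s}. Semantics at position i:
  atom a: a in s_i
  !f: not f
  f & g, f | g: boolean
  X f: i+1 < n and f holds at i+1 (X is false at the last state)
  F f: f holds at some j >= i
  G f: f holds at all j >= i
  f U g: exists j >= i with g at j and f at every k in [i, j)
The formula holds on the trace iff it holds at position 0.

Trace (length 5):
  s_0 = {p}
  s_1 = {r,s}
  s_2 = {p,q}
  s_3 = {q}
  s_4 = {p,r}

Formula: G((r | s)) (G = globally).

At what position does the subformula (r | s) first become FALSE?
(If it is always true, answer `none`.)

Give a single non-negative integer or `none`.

Answer: 0

Derivation:
s_0={p}: (r | s)=False r=False s=False
s_1={r,s}: (r | s)=True r=True s=True
s_2={p,q}: (r | s)=False r=False s=False
s_3={q}: (r | s)=False r=False s=False
s_4={p,r}: (r | s)=True r=True s=False
G((r | s)) holds globally = False
First violation at position 0.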